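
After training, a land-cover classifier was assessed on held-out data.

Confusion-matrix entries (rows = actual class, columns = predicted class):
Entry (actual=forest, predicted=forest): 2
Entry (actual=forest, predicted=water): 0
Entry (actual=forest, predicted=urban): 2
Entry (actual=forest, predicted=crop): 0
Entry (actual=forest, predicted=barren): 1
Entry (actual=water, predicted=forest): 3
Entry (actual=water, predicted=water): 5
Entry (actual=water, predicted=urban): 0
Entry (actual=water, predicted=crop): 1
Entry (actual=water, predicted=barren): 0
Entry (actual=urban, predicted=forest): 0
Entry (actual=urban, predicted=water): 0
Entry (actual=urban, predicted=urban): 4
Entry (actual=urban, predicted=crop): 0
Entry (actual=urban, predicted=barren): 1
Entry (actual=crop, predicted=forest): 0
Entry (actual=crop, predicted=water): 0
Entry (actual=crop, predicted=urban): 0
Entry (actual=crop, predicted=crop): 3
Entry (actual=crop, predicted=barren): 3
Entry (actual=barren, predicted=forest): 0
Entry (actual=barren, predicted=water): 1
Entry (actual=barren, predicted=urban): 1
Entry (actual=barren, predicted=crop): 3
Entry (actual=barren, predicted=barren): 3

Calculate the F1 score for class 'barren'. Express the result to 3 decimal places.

F1 score = 2·TP/(2·TP+FP+FN).
barren: TP=3, FP=1+0+1+3=5, FN=0+1+1+3=5 → 6/16 = 0.3750

0.375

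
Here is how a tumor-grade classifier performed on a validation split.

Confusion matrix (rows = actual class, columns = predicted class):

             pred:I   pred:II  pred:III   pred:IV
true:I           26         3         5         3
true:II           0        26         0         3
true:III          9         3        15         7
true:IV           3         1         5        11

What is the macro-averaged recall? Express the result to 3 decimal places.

0.648

Per-class recall (TP/(TP+FN)):
  I: TP=26, FN=3+5+3=11 → 26/37 = 0.7027
  II: TP=26, FN=0+0+3=3 → 26/29 = 0.8966
  III: TP=15, FN=9+3+7=19 → 15/34 = 0.4412
  IV: TP=11, FN=3+1+5=9 → 11/20 = 0.5500
Macro-recall = mean = (0.7027 + 0.8966 + 0.4412 + 0.5500) / 4 = 0.648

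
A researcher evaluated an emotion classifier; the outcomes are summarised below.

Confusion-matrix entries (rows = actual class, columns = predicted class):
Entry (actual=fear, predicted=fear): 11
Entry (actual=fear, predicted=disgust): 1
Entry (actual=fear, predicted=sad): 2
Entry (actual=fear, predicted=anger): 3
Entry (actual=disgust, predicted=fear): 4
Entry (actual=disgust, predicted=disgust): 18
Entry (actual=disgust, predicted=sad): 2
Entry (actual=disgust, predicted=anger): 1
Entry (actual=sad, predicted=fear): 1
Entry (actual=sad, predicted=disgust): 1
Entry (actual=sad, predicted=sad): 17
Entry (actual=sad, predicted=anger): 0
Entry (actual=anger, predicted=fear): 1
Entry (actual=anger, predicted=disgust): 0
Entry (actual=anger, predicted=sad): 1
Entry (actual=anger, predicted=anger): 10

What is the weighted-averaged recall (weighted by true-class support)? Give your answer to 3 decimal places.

0.767

Per-class recall (TP/(TP+FN)):
  fear: TP=11, FN=1+2+3=6 → 11/17 = 0.6471
  disgust: TP=18, FN=4+2+1=7 → 18/25 = 0.7200
  sad: TP=17, FN=1+1+0=2 → 17/19 = 0.8947
  anger: TP=10, FN=1+0+1=2 → 10/12 = 0.8333
Weighted-recall = Σ (supportᵢ/N)·recallᵢ with N=73: (17/73)·0.6471 + (25/73)·0.7200 + (19/73)·0.8947 + (12/73)·0.8333 = 0.767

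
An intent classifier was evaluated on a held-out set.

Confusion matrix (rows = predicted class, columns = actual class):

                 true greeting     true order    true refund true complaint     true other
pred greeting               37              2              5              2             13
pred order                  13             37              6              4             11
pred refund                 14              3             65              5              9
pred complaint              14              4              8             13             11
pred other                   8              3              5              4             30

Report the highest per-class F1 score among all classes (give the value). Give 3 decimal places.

0.703

Per-class F1 score (2·TP/(2·TP+FP+FN)):
  greeting: TP=37, FP=2+5+2+13=22, FN=13+14+14+8=49 → 74/145 = 0.5103
  order: TP=37, FP=13+6+4+11=34, FN=2+3+4+3=12 → 74/120 = 0.6167
  refund: TP=65, FP=14+3+5+9=31, FN=5+6+8+5=24 → 130/185 = 0.7027
  complaint: TP=13, FP=14+4+8+11=37, FN=2+4+5+4=15 → 26/78 = 0.3333
  other: TP=30, FP=8+3+5+4=20, FN=13+11+9+11=44 → 60/124 = 0.4839
Highest is class 'refund' with F1 score = 0.703.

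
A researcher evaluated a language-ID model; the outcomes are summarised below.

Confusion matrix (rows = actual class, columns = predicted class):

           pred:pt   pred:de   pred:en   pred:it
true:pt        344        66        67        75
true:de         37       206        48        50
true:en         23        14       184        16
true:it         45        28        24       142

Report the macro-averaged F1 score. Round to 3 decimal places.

Per-class F1 score (2·TP/(2·TP+FP+FN)):
  pt: TP=344, FP=37+23+45=105, FN=66+67+75=208 → 688/1001 = 0.6873
  de: TP=206, FP=66+14+28=108, FN=37+48+50=135 → 412/655 = 0.6290
  en: TP=184, FP=67+48+24=139, FN=23+14+16=53 → 368/560 = 0.6571
  it: TP=142, FP=75+50+16=141, FN=45+28+24=97 → 284/522 = 0.5441
Macro-F1 score = mean = (0.6873 + 0.6290 + 0.6571 + 0.5441) / 4 = 0.629

0.629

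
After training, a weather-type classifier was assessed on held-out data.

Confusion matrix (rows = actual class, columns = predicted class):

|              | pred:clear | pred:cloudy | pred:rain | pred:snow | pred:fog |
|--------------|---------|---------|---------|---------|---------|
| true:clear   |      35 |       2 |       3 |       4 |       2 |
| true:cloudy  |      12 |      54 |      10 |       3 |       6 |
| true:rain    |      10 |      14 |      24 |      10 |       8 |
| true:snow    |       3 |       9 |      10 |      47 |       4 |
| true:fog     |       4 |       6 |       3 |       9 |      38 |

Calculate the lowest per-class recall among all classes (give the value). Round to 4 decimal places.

0.3636

Per-class recall (TP/(TP+FN)):
  clear: TP=35, FN=2+3+4+2=11 → 35/46 = 0.76087
  cloudy: TP=54, FN=12+10+3+6=31 → 54/85 = 0.63529
  rain: TP=24, FN=10+14+10+8=42 → 24/66 = 0.36364
  snow: TP=47, FN=3+9+10+4=26 → 47/73 = 0.64384
  fog: TP=38, FN=4+6+3+9=22 → 38/60 = 0.63333
Lowest is class 'rain' with recall = 0.3636.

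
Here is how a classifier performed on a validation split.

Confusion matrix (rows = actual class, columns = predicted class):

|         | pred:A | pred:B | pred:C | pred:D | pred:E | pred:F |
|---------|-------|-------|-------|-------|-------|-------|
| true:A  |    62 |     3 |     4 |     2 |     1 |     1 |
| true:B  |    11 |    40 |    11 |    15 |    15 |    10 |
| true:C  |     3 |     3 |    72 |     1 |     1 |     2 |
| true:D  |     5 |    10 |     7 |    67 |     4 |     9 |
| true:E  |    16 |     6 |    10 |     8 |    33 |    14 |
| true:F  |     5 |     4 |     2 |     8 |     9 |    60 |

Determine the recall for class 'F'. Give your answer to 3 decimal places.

One-vs-rest for 'F': TP = diagonal; FP = other classes predicted 'F'; FN = 'F' predicted as other.
recall = TP/(TP+FN).
F: TP=60, FN=5+4+2+8+9=28 → 60/88 = 0.6818

0.682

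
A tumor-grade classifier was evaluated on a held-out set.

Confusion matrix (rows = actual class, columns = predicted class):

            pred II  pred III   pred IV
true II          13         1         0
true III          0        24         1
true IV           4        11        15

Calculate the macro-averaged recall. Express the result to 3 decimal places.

Per-class recall (TP/(TP+FN)):
  II: TP=13, FN=1+0=1 → 13/14 = 0.9286
  III: TP=24, FN=0+1=1 → 24/25 = 0.9600
  IV: TP=15, FN=4+11=15 → 15/30 = 0.5000
Macro-recall = mean = (0.9286 + 0.9600 + 0.5000) / 3 = 0.796

0.796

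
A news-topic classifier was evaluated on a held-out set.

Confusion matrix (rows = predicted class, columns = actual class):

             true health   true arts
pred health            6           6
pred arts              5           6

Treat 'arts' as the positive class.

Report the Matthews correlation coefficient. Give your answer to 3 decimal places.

0.045

MCC = (TP·TN − FP·FN) / √((TP+FP)(TP+FN)(TN+FP)(TN+FN))
Numerator = 6·6 − 5·6 = 6
Denominator = √(11·12·11·12) = √17424 = 132.0000
MCC = 6 / 132.0000 = 0.045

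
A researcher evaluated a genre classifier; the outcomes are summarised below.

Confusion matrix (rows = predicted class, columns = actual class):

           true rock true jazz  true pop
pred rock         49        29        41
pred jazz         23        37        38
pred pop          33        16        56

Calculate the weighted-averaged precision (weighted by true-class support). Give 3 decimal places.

Per-class precision (TP/(TP+FP)):
  rock: TP=49, FP=29+41=70 → 49/119 = 0.4118
  jazz: TP=37, FP=23+38=61 → 37/98 = 0.3776
  pop: TP=56, FP=33+16=49 → 56/105 = 0.5333
Weighted-precision = Σ (supportᵢ/N)·precisionᵢ with N=322: (105/322)·0.4118 + (82/322)·0.3776 + (135/322)·0.5333 = 0.454

0.454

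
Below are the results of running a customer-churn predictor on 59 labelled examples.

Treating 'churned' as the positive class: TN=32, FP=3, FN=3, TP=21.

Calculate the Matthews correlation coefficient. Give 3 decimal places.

MCC = (TP·TN − FP·FN) / √((TP+FP)(TP+FN)(TN+FP)(TN+FN))
Numerator = 21·32 − 3·3 = 663
Denominator = √(24·24·35·35) = √705600 = 840.0000
MCC = 663 / 840.0000 = 0.789

0.789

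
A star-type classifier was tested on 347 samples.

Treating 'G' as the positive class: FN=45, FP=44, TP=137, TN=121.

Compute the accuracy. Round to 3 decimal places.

0.744

Accuracy = (TP+TN)/N = (137+121)/347 = 0.744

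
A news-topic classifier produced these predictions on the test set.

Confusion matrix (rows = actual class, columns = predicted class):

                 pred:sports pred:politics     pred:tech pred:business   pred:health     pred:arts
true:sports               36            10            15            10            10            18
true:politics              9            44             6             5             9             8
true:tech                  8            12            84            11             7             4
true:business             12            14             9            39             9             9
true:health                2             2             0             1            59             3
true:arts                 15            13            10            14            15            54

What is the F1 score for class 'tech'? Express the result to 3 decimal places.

F1 score = 2·TP/(2·TP+FP+FN).
tech: TP=84, FP=15+6+9+0+10=40, FN=8+12+11+7+4=42 → 168/250 = 0.6720

0.672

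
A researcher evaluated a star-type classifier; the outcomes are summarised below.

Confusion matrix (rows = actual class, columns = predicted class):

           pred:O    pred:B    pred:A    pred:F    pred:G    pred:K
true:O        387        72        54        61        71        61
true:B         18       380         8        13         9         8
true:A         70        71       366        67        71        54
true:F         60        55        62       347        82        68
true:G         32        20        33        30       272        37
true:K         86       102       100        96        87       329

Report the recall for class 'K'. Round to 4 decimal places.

One-vs-rest for 'K': TP = diagonal; FP = other classes predicted 'K'; FN = 'K' predicted as other.
recall = TP/(TP+FN).
K: TP=329, FN=86+102+100+96+87=471 → 329/800 = 0.41125

0.4113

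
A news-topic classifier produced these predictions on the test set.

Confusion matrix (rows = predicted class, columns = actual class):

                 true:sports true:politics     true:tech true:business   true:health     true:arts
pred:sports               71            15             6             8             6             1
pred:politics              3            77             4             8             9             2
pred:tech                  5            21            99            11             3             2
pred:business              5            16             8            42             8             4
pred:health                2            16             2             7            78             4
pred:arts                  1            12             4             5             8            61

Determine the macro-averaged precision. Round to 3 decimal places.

0.668

Per-class precision (TP/(TP+FP)):
  sports: TP=71, FP=15+6+8+6+1=36 → 71/107 = 0.6636
  politics: TP=77, FP=3+4+8+9+2=26 → 77/103 = 0.7476
  tech: TP=99, FP=5+21+11+3+2=42 → 99/141 = 0.7021
  business: TP=42, FP=5+16+8+8+4=41 → 42/83 = 0.5060
  health: TP=78, FP=2+16+2+7+4=31 → 78/109 = 0.7156
  arts: TP=61, FP=1+12+4+5+8=30 → 61/91 = 0.6703
Macro-precision = mean = (0.6636 + 0.7476 + 0.7021 + 0.5060 + 0.7156 + 0.6703) / 6 = 0.668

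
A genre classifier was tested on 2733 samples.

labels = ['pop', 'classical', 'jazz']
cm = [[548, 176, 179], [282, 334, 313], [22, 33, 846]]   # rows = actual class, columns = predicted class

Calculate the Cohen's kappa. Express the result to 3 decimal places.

0.450

Observed agreement pₒ = trace/N = 1728/2733 = 0.6323
Expected agreement pₑ = Σ (rowᵢ·colᵢ)/N² = (903·852 + 929·543 + 901·1338)/2733² = 0.3319
κ = (pₒ − pₑ)/(1 − pₑ) = (0.6323 − 0.3319)/(1 − 0.3319) = 0.450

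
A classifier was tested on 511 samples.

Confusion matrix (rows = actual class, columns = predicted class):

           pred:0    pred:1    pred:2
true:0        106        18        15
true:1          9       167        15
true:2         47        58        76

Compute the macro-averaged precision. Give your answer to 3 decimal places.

0.686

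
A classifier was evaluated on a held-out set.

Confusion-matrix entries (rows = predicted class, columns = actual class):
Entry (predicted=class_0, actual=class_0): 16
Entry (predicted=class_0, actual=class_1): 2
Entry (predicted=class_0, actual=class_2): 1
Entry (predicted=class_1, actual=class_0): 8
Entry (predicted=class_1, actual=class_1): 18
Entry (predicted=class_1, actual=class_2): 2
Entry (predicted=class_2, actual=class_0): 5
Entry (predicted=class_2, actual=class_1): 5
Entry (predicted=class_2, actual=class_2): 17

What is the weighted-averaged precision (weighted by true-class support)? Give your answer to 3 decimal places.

0.717

Per-class precision (TP/(TP+FP)):
  class_0: TP=16, FP=2+1=3 → 16/19 = 0.8421
  class_1: TP=18, FP=8+2=10 → 18/28 = 0.6429
  class_2: TP=17, FP=5+5=10 → 17/27 = 0.6296
Weighted-precision = Σ (supportᵢ/N)·precisionᵢ with N=74: (29/74)·0.8421 + (25/74)·0.6429 + (20/74)·0.6296 = 0.717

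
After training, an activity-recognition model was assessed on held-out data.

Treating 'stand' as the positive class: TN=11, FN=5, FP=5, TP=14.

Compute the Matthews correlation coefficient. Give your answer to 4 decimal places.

MCC = (TP·TN − FP·FN) / √((TP+FP)(TP+FN)(TN+FP)(TN+FN))
Numerator = 14·11 − 5·5 = 129
Denominator = √(19·19·16·16) = √92416 = 304.0000
MCC = 129 / 304.0000 = 0.4243

0.4243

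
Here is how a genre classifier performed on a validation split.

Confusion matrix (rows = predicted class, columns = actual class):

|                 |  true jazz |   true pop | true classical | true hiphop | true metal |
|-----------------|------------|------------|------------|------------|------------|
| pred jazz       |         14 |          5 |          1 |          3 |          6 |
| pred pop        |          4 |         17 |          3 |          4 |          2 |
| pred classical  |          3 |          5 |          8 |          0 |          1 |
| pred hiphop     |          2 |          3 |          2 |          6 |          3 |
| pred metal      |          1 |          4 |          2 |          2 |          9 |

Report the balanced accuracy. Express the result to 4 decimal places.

0.4824

Balanced accuracy = mean of per-class recall.
  jazz: recall = 14/24 = 0.58333
  pop: recall = 17/34 = 0.50000
  classical: recall = 8/16 = 0.50000
  hiphop: recall = 6/15 = 0.40000
  metal: recall = 9/21 = 0.42857
Mean = (0.58333 + 0.50000 + 0.50000 + 0.40000 + 0.42857) / 5 = 0.4824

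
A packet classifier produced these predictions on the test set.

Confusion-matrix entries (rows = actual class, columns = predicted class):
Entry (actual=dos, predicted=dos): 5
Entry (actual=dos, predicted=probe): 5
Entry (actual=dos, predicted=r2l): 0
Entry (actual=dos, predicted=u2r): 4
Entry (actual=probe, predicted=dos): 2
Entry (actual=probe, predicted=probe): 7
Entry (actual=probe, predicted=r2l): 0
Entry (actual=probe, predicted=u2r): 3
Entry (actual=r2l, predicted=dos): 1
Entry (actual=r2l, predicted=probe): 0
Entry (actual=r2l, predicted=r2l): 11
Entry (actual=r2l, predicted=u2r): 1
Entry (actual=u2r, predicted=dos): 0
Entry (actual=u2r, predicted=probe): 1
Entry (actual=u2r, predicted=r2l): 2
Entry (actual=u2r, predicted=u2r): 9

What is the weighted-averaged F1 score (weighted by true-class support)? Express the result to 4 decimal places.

Per-class F1 score (2·TP/(2·TP+FP+FN)):
  dos: TP=5, FP=2+1+0=3, FN=5+0+4=9 → 10/22 = 0.45455
  probe: TP=7, FP=5+0+1=6, FN=2+0+3=5 → 14/25 = 0.56000
  r2l: TP=11, FP=0+0+2=2, FN=1+0+1=2 → 22/26 = 0.84615
  u2r: TP=9, FP=4+3+1=8, FN=0+1+2=3 → 18/29 = 0.62069
Weighted-F1 score = Σ (supportᵢ/N)·F1 scoreᵢ with N=51: (14/51)·0.45455 + (12/51)·0.56000 + (13/51)·0.84615 + (12/51)·0.62069 = 0.6183

0.6183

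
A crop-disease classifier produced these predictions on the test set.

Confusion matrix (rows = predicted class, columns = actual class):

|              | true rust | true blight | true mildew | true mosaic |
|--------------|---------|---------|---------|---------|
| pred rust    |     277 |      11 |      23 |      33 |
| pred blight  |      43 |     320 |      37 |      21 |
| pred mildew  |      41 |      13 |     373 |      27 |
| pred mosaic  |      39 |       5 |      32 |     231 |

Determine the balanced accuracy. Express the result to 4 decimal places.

0.7880

Balanced accuracy = mean of per-class recall.
  rust: recall = 277/400 = 0.69250
  blight: recall = 320/349 = 0.91691
  mildew: recall = 373/465 = 0.80215
  mosaic: recall = 231/312 = 0.74038
Mean = (0.69250 + 0.91691 + 0.80215 + 0.74038) / 4 = 0.7880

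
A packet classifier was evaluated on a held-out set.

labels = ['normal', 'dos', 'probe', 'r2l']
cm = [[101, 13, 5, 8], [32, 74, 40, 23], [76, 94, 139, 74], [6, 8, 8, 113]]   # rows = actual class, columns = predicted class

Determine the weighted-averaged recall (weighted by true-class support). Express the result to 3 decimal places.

Per-class recall (TP/(TP+FN)):
  normal: TP=101, FN=13+5+8=26 → 101/127 = 0.7953
  dos: TP=74, FN=32+40+23=95 → 74/169 = 0.4379
  probe: TP=139, FN=76+94+74=244 → 139/383 = 0.3629
  r2l: TP=113, FN=6+8+8=22 → 113/135 = 0.8370
Weighted-recall = Σ (supportᵢ/N)·recallᵢ with N=814: (127/814)·0.7953 + (169/814)·0.4379 + (383/814)·0.3629 + (135/814)·0.8370 = 0.525

0.525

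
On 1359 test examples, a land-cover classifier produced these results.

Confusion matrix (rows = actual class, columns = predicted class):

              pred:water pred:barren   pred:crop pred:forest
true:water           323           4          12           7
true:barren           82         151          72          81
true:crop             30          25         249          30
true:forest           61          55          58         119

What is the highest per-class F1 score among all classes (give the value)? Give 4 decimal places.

0.7672

Per-class F1 score (2·TP/(2·TP+FP+FN)):
  water: TP=323, FP=82+30+61=173, FN=4+12+7=23 → 646/842 = 0.76722
  barren: TP=151, FP=4+25+55=84, FN=82+72+81=235 → 302/621 = 0.48631
  crop: TP=249, FP=12+72+58=142, FN=30+25+30=85 → 498/725 = 0.68690
  forest: TP=119, FP=7+81+30=118, FN=61+55+58=174 → 238/530 = 0.44906
Highest is class 'water' with F1 score = 0.7672.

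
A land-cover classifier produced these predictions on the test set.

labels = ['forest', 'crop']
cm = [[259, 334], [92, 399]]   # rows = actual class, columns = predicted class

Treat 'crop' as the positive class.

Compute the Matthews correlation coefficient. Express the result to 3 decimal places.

0.265

MCC = (TP·TN − FP·FN) / √((TP+FP)(TP+FN)(TN+FP)(TN+FN))
Numerator = 399·259 − 334·92 = 72613
Denominator = √(733·491·593·351) = √74911290129 = 273699.2695
MCC = 72613 / 273699.2695 = 0.265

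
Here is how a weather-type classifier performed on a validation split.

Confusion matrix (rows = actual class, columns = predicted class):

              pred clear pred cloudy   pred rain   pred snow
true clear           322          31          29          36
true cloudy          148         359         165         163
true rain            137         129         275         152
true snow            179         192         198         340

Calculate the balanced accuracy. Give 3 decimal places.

0.493

Balanced accuracy = mean of per-class recall.
  clear: recall = 322/418 = 0.7703
  cloudy: recall = 359/835 = 0.4299
  rain: recall = 275/693 = 0.3968
  snow: recall = 340/909 = 0.3740
Mean = (0.7703 + 0.4299 + 0.3968 + 0.3740) / 4 = 0.493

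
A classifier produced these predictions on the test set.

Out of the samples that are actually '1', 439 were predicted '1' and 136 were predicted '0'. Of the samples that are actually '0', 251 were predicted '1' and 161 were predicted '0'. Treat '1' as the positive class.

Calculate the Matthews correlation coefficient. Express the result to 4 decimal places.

0.1659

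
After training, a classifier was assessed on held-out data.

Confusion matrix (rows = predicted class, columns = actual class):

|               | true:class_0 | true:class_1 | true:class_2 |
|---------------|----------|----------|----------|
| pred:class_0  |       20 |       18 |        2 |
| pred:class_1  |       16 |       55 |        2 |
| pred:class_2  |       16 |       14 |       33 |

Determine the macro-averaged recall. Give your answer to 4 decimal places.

0.6362

Per-class recall (TP/(TP+FN)):
  class_0: TP=20, FN=16+16=32 → 20/52 = 0.38462
  class_1: TP=55, FN=18+14=32 → 55/87 = 0.63218
  class_2: TP=33, FN=2+2=4 → 33/37 = 0.89189
Macro-recall = mean = (0.38462 + 0.63218 + 0.89189) / 3 = 0.6362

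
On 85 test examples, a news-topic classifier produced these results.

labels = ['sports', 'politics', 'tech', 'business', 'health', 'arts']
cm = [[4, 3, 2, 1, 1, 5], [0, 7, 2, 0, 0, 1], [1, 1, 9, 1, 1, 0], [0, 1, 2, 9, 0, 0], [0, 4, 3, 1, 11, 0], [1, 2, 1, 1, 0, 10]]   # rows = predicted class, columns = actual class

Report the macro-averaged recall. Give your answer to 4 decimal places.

Per-class recall (TP/(TP+FN)):
  sports: TP=4, FN=0+1+0+0+1=2 → 4/6 = 0.66667
  politics: TP=7, FN=3+1+1+4+2=11 → 7/18 = 0.38889
  tech: TP=9, FN=2+2+2+3+1=10 → 9/19 = 0.47368
  business: TP=9, FN=1+0+1+1+1=4 → 9/13 = 0.69231
  health: TP=11, FN=1+0+1+0+0=2 → 11/13 = 0.84615
  arts: TP=10, FN=5+1+0+0+0=6 → 10/16 = 0.62500
Macro-recall = mean = (0.66667 + 0.38889 + 0.47368 + 0.69231 + 0.84615 + 0.62500) / 6 = 0.6155

0.6155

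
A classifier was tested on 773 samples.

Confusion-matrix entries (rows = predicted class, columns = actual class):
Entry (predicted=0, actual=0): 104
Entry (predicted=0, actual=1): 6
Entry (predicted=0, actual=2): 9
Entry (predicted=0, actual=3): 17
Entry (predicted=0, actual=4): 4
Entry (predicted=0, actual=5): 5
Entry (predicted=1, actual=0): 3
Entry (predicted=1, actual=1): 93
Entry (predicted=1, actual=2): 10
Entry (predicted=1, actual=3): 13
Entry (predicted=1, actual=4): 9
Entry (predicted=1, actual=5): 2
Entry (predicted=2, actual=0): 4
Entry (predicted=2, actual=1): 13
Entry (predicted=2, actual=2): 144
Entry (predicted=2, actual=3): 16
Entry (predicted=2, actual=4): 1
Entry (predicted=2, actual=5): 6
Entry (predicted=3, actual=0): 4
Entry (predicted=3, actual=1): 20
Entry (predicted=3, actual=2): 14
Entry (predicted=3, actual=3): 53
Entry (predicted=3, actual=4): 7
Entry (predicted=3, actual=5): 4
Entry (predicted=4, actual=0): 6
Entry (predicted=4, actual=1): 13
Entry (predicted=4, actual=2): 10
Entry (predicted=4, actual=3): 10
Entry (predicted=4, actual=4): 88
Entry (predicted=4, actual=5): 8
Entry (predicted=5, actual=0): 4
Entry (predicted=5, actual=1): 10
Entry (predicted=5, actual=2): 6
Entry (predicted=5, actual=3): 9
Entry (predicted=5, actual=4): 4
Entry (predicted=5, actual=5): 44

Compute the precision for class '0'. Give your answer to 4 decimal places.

0.7172

One-vs-rest for '0': TP = diagonal; FP = other classes predicted '0'; FN = '0' predicted as other.
precision = TP/(TP+FP).
0: TP=104, FP=6+9+17+4+5=41 → 104/145 = 0.71724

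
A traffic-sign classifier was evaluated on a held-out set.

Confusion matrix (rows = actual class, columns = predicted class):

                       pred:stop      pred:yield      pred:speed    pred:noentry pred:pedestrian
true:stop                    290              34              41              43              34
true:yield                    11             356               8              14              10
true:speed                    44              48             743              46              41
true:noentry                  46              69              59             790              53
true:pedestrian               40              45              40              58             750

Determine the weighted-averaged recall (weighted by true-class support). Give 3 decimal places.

0.789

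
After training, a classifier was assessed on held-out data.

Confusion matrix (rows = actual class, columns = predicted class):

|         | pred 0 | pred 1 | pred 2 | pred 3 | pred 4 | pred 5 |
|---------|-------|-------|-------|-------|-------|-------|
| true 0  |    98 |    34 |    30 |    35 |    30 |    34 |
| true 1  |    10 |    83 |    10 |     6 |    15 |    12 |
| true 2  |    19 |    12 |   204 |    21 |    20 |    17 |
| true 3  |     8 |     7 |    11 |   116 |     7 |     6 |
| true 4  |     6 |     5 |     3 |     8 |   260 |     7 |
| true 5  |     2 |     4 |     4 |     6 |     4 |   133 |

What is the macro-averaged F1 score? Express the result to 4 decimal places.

0.6744

Per-class F1 score (2·TP/(2·TP+FP+FN)):
  0: TP=98, FP=10+19+8+6+2=45, FN=34+30+35+30+34=163 → 196/404 = 0.48515
  1: TP=83, FP=34+12+7+5+4=62, FN=10+10+6+15+12=53 → 166/281 = 0.59075
  2: TP=204, FP=30+10+11+3+4=58, FN=19+12+21+20+17=89 → 408/555 = 0.73514
  3: TP=116, FP=35+6+21+8+6=76, FN=8+7+11+7+6=39 → 232/347 = 0.66859
  4: TP=260, FP=30+15+20+7+4=76, FN=6+5+3+8+7=29 → 520/625 = 0.83200
  5: TP=133, FP=34+12+17+6+7=76, FN=2+4+4+6+4=20 → 266/362 = 0.73481
Macro-F1 score = mean = (0.48515 + 0.59075 + 0.73514 + 0.66859 + 0.83200 + 0.73481) / 6 = 0.6744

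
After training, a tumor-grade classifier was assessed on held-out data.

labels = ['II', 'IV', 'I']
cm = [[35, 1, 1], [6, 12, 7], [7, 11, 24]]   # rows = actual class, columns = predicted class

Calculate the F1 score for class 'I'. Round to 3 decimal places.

0.649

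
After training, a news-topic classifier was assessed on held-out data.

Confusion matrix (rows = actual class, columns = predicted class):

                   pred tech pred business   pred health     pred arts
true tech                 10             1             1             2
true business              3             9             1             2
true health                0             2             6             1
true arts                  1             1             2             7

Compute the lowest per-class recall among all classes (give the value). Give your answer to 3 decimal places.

Per-class recall (TP/(TP+FN)):
  tech: TP=10, FN=1+1+2=4 → 10/14 = 0.7143
  business: TP=9, FN=3+1+2=6 → 9/15 = 0.6000
  health: TP=6, FN=0+2+1=3 → 6/9 = 0.6667
  arts: TP=7, FN=1+1+2=4 → 7/11 = 0.6364
Lowest is class 'business' with recall = 0.600.

0.600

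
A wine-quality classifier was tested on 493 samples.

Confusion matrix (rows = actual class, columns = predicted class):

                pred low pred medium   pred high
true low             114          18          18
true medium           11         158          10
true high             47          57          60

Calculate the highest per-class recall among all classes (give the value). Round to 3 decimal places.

Per-class recall (TP/(TP+FN)):
  low: TP=114, FN=18+18=36 → 114/150 = 0.7600
  medium: TP=158, FN=11+10=21 → 158/179 = 0.8827
  high: TP=60, FN=47+57=104 → 60/164 = 0.3659
Highest is class 'medium' with recall = 0.883.

0.883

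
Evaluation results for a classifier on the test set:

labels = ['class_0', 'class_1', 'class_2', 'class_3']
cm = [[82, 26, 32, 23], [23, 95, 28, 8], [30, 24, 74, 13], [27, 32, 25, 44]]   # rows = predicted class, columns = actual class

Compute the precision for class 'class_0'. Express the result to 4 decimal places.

0.5031

Treat 'class_0' as positive and all other classes as negative.
precision = TP/(TP+FP).
class_0: TP=82, FP=26+32+23=81 → 82/163 = 0.50307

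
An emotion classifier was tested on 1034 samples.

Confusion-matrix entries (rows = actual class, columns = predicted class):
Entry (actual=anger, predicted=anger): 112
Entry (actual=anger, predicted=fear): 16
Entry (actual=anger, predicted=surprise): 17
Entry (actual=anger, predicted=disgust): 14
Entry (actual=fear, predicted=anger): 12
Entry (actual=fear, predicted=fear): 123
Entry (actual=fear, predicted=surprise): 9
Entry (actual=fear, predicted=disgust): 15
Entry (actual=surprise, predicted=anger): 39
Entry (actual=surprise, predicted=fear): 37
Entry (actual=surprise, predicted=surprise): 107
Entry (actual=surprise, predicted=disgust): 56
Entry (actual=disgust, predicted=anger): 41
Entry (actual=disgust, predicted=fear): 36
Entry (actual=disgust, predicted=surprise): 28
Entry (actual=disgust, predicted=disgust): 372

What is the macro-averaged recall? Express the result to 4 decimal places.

0.6764

Per-class recall (TP/(TP+FN)):
  anger: TP=112, FN=16+17+14=47 → 112/159 = 0.70440
  fear: TP=123, FN=12+9+15=36 → 123/159 = 0.77358
  surprise: TP=107, FN=39+37+56=132 → 107/239 = 0.44770
  disgust: TP=372, FN=41+36+28=105 → 372/477 = 0.77987
Macro-recall = mean = (0.70440 + 0.77358 + 0.44770 + 0.77987) / 4 = 0.6764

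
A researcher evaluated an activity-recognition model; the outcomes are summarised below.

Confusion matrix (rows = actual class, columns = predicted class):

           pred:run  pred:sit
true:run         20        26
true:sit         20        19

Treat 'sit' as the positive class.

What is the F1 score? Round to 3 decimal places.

0.452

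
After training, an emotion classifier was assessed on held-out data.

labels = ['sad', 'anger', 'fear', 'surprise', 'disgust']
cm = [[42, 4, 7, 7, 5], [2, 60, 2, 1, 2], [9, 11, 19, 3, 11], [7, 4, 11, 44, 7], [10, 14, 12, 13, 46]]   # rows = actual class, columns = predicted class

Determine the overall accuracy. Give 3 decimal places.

Accuracy = trace / total = (42+60+19+44+46=211) / 353 = 211/353 = 0.598

0.598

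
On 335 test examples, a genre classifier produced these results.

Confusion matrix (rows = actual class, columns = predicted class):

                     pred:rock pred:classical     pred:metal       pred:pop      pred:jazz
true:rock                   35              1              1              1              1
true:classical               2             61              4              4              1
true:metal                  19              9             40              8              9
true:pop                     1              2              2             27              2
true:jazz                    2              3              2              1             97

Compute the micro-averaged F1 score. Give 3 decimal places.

0.776

Micro-averaging pools counts across classes: ΣTP=260, ΣFP=75, ΣFN=75.
Micro-F1 score = 2·TP/(2·TP+FP+FN) on pooled counts = 0.776 (equals overall accuracy in single-label multiclass).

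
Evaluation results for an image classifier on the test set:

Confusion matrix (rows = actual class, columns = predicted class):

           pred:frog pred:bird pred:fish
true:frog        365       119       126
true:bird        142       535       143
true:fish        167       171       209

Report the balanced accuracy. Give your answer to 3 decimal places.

0.544

Balanced accuracy = mean of per-class recall.
  frog: recall = 365/610 = 0.5984
  bird: recall = 535/820 = 0.6524
  fish: recall = 209/547 = 0.3821
Mean = (0.5984 + 0.6524 + 0.3821) / 3 = 0.544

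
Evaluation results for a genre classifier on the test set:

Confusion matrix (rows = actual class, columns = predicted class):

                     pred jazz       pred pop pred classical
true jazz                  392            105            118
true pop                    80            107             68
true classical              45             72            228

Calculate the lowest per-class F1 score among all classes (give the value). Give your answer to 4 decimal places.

0.3970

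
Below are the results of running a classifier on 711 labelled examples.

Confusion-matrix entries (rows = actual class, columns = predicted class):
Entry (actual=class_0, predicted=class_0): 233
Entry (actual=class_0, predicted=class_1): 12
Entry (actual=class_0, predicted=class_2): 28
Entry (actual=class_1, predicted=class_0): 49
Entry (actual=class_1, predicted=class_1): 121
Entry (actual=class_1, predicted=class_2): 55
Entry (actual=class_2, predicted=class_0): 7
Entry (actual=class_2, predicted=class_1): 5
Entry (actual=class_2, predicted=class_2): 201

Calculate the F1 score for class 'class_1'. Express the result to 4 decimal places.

One-vs-rest for 'class_1': TP = diagonal; FP = other classes predicted 'class_1'; FN = 'class_1' predicted as other.
F1 score = 2·TP/(2·TP+FP+FN).
class_1: TP=121, FP=12+5=17, FN=49+55=104 → 242/363 = 0.66667

0.6667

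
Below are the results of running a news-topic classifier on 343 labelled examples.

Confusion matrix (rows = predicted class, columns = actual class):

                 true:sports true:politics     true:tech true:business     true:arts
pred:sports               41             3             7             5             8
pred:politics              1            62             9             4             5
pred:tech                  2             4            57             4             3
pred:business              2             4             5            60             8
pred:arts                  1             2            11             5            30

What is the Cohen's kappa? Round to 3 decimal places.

Observed agreement pₒ = trace/N = 250/343 = 0.7289
Expected agreement pₑ = Σ (rowᵢ·colᵢ)/N² = (47·64 + 75·81 + 89·70 + 78·79 + 54·49)/343² = 0.2050
κ = (pₒ − pₑ)/(1 − pₑ) = (0.7289 − 0.2050)/(1 − 0.2050) = 0.659

0.659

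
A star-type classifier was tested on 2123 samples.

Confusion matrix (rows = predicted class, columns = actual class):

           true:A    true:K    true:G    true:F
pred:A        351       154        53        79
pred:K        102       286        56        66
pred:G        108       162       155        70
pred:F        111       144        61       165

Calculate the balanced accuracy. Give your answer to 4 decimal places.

0.4542

Balanced accuracy = mean of per-class recall.
  A: recall = 351/672 = 0.52232
  K: recall = 286/746 = 0.38338
  G: recall = 155/325 = 0.47692
  F: recall = 165/380 = 0.43421
Mean = (0.52232 + 0.38338 + 0.47692 + 0.43421) / 4 = 0.4542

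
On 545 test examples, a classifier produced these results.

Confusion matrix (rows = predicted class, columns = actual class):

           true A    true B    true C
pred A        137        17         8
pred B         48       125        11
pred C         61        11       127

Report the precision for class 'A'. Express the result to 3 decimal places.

One-vs-rest for 'A': TP = diagonal; FP = other classes predicted 'A'; FN = 'A' predicted as other.
precision = TP/(TP+FP).
A: TP=137, FP=17+8=25 → 137/162 = 0.8457

0.846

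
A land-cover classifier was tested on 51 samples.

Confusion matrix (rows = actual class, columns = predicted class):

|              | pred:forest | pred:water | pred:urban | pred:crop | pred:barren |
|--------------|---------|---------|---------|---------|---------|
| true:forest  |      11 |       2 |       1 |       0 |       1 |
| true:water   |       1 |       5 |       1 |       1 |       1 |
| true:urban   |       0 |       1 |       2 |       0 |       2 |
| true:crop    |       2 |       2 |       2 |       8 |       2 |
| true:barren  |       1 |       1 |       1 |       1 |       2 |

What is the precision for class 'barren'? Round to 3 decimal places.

0.250

Take TP from the diagonal, FP from the rest of the 'barren' prediction marginal, FN from the rest of the 'barren' actual marginal.
precision = TP/(TP+FP).
barren: TP=2, FP=1+1+2+2=6 → 2/8 = 0.2500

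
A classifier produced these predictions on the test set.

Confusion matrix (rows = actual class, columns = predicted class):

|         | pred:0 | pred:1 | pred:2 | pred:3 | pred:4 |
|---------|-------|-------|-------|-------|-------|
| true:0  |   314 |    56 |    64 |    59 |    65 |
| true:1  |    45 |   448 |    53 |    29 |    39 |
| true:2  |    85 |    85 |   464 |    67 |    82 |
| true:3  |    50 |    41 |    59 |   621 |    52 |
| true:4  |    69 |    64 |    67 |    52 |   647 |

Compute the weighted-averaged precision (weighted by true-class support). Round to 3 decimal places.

Per-class precision (TP/(TP+FP)):
  0: TP=314, FP=45+85+50+69=249 → 314/563 = 0.5577
  1: TP=448, FP=56+85+41+64=246 → 448/694 = 0.6455
  2: TP=464, FP=64+53+59+67=243 → 464/707 = 0.6563
  3: TP=621, FP=59+29+67+52=207 → 621/828 = 0.7500
  4: TP=647, FP=65+39+82+52=238 → 647/885 = 0.7311
Weighted-precision = Σ (supportᵢ/N)·precisionᵢ with N=3677: (558/3677)·0.5577 + (614/3677)·0.6455 + (783/3677)·0.6563 + (823/3677)·0.7500 + (899/3677)·0.7311 = 0.679

0.679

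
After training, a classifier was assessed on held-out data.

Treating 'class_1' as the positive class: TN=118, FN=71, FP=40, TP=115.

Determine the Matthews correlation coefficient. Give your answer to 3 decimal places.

MCC = (TP·TN − FP·FN) / √((TP+FP)(TP+FN)(TN+FP)(TN+FN))
Numerator = 115·118 − 40·71 = 10730
Denominator = √(155·186·158·189) = √860921460 = 29341.4632
MCC = 10730 / 29341.4632 = 0.366

0.366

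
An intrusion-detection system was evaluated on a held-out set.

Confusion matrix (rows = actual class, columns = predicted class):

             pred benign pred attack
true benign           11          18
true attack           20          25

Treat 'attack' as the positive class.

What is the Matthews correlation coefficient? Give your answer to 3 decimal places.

-0.064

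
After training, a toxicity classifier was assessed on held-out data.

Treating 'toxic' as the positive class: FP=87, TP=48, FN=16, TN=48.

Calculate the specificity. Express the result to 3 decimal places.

Specificity = TN/(TN+FP) = 48/(48+87) = 0.356

0.356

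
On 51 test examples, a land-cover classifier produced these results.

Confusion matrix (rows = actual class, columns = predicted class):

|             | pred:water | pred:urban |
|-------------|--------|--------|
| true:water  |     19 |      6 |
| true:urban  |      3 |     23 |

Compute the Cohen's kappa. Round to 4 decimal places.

Observed agreement pₒ = trace/N = 42/51 = 0.82353
Expected agreement pₑ = Σ (rowᵢ·colᵢ)/N² = (25·22 + 26·29)/51² = 0.50135
κ = (pₒ − pₑ)/(1 − pₑ) = (0.82353 − 0.50135)/(1 − 0.50135) = 0.6461

0.6461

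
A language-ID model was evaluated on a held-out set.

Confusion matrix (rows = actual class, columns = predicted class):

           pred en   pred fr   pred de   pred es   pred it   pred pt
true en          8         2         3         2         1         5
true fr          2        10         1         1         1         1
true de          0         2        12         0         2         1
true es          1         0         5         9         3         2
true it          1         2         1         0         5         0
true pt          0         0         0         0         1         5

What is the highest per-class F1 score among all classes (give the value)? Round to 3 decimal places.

Per-class F1 score (2·TP/(2·TP+FP+FN)):
  en: TP=8, FP=2+0+1+1+0=4, FN=2+3+2+1+5=13 → 16/33 = 0.4848
  fr: TP=10, FP=2+2+0+2+0=6, FN=2+1+1+1+1=6 → 20/32 = 0.6250
  de: TP=12, FP=3+1+5+1+0=10, FN=0+2+0+2+1=5 → 24/39 = 0.6154
  es: TP=9, FP=2+1+0+0+0=3, FN=1+0+5+3+2=11 → 18/32 = 0.5625
  it: TP=5, FP=1+1+2+3+1=8, FN=1+2+1+0+0=4 → 10/22 = 0.4545
  pt: TP=5, FP=5+1+1+2+0=9, FN=0+0+0+0+1=1 → 10/20 = 0.5000
Highest is class 'fr' with F1 score = 0.625.

0.625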